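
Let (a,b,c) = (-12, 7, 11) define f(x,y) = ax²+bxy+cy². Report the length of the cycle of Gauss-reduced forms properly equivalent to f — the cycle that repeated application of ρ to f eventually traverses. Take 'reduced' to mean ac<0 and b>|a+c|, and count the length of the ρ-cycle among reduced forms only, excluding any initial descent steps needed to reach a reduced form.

D = 577, ⌊√D⌋ = 24
river: ρ → (11,15,-8)
river: ρ → (-8,17,9)
river: ρ → (9,19,-6)
river: ρ → (-6,17,12)
river: ρ → (12,7,-11)
river: ρ → (-11,15,8)
river: ρ → (8,17,-9)
river: ρ → (-9,19,6)
river: ρ → (6,17,-12)
river: ρ → (-12,7,11)
ρ-cycle length = 10 (tail of 0 descent steps not counted)

10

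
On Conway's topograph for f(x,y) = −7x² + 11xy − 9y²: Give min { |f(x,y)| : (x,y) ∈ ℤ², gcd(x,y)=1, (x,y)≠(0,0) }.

translate: b→3 (≡-11 mod 14), so (7,-11,9)→(7,3,5)
flip: (7,3,5)→(5,-3,7)
reduced (well bottom): (5,-3,7) with a≤c, −a<b≤a
well minimum |f| = |-5| = 5 (negative-definite)

5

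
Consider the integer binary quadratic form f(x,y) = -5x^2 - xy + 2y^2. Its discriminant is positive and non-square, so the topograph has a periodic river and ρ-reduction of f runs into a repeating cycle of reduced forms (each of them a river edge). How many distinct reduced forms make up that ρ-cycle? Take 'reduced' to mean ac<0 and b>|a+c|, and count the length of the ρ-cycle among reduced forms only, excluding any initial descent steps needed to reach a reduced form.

D = 41, ⌊√D⌋ = 6
descent: ρ → (2,5,-2)  [lands on river]
river: ρ → (-2,3,4)
river: ρ → (4,5,-1)
river: ρ → (-1,5,4)
river: ρ → (4,3,-2)
river: ρ → (-2,5,2)
river: ρ → (2,3,-4)
river: ρ → (-4,5,1)
river: ρ → (1,5,-4)
river: ρ → (-4,3,2)
ρ-cycle length = 10 (tail of 1 descent step not counted)

10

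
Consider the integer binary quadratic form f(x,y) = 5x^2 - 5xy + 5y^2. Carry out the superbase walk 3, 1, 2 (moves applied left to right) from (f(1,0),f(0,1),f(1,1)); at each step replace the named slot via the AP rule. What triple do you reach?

start (5,5,5) = (f(1,0),f(0,1),f(1,1))
replace slot 3: 2·(5+5) − 5 = 15 → (5,5,15)
replace slot 1: 2·(5+15) − 5 = 35 → (35,5,15)
replace slot 2: 2·(35+15) − 5 = 95 → (35,95,15)

35,95,15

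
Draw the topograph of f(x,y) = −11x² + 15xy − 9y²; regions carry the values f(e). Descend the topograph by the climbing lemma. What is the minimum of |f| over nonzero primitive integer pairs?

translate: b→7 (≡-15 mod 22), so (11,-15,9)→(11,7,5)
flip: (11,7,5)→(5,-7,11)
translate: b→3 (≡-7 mod 10), so (5,-7,11)→(5,3,9)
reduced (well bottom): (5,3,9) with a≤c, −a<b≤a
well minimum |f| = |-5| = 5 (negative-definite)

5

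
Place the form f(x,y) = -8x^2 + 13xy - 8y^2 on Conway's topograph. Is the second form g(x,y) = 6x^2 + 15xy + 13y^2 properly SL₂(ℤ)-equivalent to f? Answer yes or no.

D₁ = -87, D₂ = -87
f is negative-definite; reduce −f:
−f: translate: b→3 (≡-13 mod 16), so (8,-13,8)→(8,3,3)
−f: flip: (8,3,3)→(3,-3,8)
−f: translate: b→3 (≡-3 mod 6), so (3,-3,8)→(3,3,8)
−f: reduced (well bottom): (3,3,8) with a≤c, −a<b≤a
flip sign back: reduced form of f is (-3,-3,-8)
g: translate: b→3 (≡15 mod 12), so (6,15,13)→(6,3,4)
g: flip: (6,3,4)→(4,-3,6)
g: reduced (well bottom): (4,-3,6) with a≤c, −a<b≤a
reduced forms (-3, -3, -8) vs (4, -3, 6) ⇒ inequivalent

no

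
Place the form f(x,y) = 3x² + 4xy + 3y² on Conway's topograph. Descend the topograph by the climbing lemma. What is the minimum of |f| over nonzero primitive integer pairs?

translate: b→-2 (≡4 mod 6), so (3,4,3)→(3,-2,2)
flip: (3,-2,2)→(2,2,3)
reduced (well bottom): (2,2,3) with a≤c, −a<b≤a
well minimum = a = 2

2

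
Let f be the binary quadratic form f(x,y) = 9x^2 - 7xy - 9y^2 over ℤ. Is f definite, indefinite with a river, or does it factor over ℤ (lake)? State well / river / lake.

D = b²−4ac = (-7)² − 4·9·(-9) = 373
D > 0 non-square ⇒ indefinite ⇒ periodic river

river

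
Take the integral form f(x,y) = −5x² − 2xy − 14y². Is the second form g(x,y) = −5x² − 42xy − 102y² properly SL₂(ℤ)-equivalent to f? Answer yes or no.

D₁ = -276, D₂ = -276
f is negative-definite; reduce −f:
−f: reduced (well bottom): (5,2,14) with a≤c, −a<b≤a
flip sign back: reduced form of f is (-5,-2,-14)
g is negative-definite; reduce −g:
−g: translate: b→2 (≡42 mod 10), so (5,42,102)→(5,2,14)
−g: reduced (well bottom): (5,2,14) with a≤c, −a<b≤a
flip sign back: reduced form of g is (-5,-2,-14)
reduced forms (-5, -2, -14) vs (-5, -2, -14) ⇒ equivalent

yes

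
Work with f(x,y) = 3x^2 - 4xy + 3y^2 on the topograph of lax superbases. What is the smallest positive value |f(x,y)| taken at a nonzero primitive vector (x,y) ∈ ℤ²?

translate: b→2 (≡-4 mod 6), so (3,-4,3)→(3,2,2)
flip: (3,2,2)→(2,-2,3)
translate: b→2 (≡-2 mod 4), so (2,-2,3)→(2,2,3)
reduced (well bottom): (2,2,3) with a≤c, −a<b≤a
well minimum = a = 2

2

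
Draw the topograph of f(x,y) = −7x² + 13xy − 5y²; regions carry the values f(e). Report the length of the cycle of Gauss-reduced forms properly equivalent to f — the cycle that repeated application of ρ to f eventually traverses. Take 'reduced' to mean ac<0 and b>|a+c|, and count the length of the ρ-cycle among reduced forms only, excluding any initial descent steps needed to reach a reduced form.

D = 29, ⌊√D⌋ = 5
descent: ρ → (-5,-3,1)
descent: ρ → (1,5,-1)  [lands on river]
river: ρ → (-1,5,1)
ρ-cycle length = 2 (tail of 2 descent steps not counted)

2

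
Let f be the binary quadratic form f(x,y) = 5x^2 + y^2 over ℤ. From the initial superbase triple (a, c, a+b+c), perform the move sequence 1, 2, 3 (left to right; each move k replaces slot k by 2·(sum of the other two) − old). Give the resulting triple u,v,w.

start (5,1,6) = (f(1,0),f(0,1),f(1,1))
replace slot 1: 2·(1+6) − 5 = 9 → (9,1,6)
replace slot 2: 2·(9+6) − 1 = 29 → (9,29,6)
replace slot 3: 2·(9+29) − 6 = 70 → (9,29,70)

9,29,70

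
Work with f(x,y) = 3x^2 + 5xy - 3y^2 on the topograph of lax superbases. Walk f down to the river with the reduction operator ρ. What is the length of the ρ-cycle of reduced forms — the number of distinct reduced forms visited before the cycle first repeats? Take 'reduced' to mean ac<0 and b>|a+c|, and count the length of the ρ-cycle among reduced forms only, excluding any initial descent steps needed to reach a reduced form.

D = 61, ⌊√D⌋ = 7
river: ρ → (-3,7,1)
river: ρ → (1,7,-3)
river: ρ → (-3,5,3)
river: ρ → (3,7,-1)
river: ρ → (-1,7,3)
river: ρ → (3,5,-3)
ρ-cycle length = 6 (tail of 0 descent steps not counted)

6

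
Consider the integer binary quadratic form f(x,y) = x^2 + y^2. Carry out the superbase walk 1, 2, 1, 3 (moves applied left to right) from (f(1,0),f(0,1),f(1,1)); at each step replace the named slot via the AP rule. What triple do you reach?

start (1,1,2) = (f(1,0),f(0,1),f(1,1))
replace slot 1: 2·(1+2) − 1 = 5 → (5,1,2)
replace slot 2: 2·(5+2) − 1 = 13 → (5,13,2)
replace slot 1: 2·(13+2) − 5 = 25 → (25,13,2)
replace slot 3: 2·(25+13) − 2 = 74 → (25,13,74)

25,13,74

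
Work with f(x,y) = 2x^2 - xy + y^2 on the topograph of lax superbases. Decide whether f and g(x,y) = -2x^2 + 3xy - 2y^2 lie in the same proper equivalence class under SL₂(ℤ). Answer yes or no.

D₁ = -7, D₂ = -7
f: flip: (2,-1,1)→(1,1,2)
f: reduced (well bottom): (1,1,2) with a≤c, −a<b≤a
g is negative-definite; reduce −g:
−g: translate: b→1 (≡-3 mod 4), so (2,-3,2)→(2,1,1)
−g: flip: (2,1,1)→(1,-1,2)
−g: translate: b→1 (≡-1 mod 2), so (1,-1,2)→(1,1,2)
−g: reduced (well bottom): (1,1,2) with a≤c, −a<b≤a
flip sign back: reduced form of g is (-1,-1,-2)
reduced forms (1, 1, 2) vs (-1, -1, -2) ⇒ inequivalent

no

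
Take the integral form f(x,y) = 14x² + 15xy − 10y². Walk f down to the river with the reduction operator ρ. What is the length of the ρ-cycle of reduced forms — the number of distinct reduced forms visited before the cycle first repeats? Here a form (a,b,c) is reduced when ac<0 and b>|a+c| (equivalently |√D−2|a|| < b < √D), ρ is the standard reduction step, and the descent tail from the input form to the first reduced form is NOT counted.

D = 785, ⌊√D⌋ = 28
river: ρ → (-10,25,4)
river: ρ → (4,23,-16)
river: ρ → (-16,9,11)
river: ρ → (11,13,-14)
river: ρ → (-14,15,10)
river: ρ → (10,25,-4)
river: ρ → (-4,23,16)
river: ρ → (16,9,-11)
river: ρ → (-11,13,14)
river: ρ → (14,15,-10)
ρ-cycle length = 10 (tail of 0 descent steps not counted)

10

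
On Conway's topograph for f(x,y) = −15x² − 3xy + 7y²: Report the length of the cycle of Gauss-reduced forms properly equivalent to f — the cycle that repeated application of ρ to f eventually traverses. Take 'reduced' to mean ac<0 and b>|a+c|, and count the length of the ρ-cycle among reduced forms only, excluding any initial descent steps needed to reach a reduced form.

D = 429, ⌊√D⌋ = 20
descent: ρ → (7,17,-5)  [lands on river]
river: ρ → (-5,13,13)
river: ρ → (13,13,-5)
river: ρ → (-5,17,7)
river: ρ → (7,11,-11)
river: ρ → (-11,11,7)
ρ-cycle length = 6 (tail of 1 descent step not counted)

6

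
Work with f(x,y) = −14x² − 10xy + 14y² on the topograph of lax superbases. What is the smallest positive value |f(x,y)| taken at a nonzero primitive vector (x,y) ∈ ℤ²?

descent: ρ → (14,10,-14)  [lands on river]
river: ρ → (-14,18,10)
river: ρ → (10,22,-10)
river: ρ → (-10,18,14)
closes: descent 1, river 4
min |a| on river = 10

10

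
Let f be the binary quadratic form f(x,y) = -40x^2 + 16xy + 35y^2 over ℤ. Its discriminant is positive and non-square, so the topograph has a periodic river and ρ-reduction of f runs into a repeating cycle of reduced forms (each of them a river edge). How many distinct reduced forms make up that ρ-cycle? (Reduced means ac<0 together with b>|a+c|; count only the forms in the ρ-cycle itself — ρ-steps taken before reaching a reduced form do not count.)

D = 5856, ⌊√D⌋ = 76
river: ρ → (35,54,-21)
river: ρ → (-21,72,8)
river: ρ → (8,72,-21)
river: ρ → (-21,54,35)
river: ρ → (35,16,-40)
river: ρ → (-40,64,11)
river: ρ → (11,68,-28)
river: ρ → (-28,44,35)
river: ρ → (35,26,-37)
river: ρ → (-37,48,24)
river: ρ → (24,48,-37)
river: ρ → (-37,26,35)
river: ρ → (35,44,-28)
river: ρ → (-28,68,11)
river: ρ → (11,64,-40)
river: ρ → (-40,16,35)
ρ-cycle length = 16 (tail of 0 descent steps not counted)

16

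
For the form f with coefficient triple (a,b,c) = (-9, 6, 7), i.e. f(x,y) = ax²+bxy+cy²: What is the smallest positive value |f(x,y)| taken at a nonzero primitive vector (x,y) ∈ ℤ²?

river: ρ → (7,8,-8)
river: ρ → (-8,8,7)
river: ρ → (7,6,-9)
river: ρ → (-9,12,4)
river: ρ → (4,12,-9)
river: ρ → (-9,6,7)
closes: descent 0, river 6
min |a| on river = 4

4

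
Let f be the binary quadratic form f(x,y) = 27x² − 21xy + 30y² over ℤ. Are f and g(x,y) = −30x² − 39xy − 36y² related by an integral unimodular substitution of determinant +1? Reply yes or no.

D₁ = -2799, D₂ = -2799
f: reduced (well bottom): (27,-21,30) with a≤c, −a<b≤a
g is negative-definite; reduce −g:
−g: translate: b→-21 (≡39 mod 60), so (30,39,36)→(30,-21,27)
−g: flip: (30,-21,27)→(27,21,30)
−g: reduced (well bottom): (27,21,30) with a≤c, −a<b≤a
flip sign back: reduced form of g is (-27,-21,-30)
reduced forms (27, -21, 30) vs (-27, -21, -30) ⇒ inequivalent

no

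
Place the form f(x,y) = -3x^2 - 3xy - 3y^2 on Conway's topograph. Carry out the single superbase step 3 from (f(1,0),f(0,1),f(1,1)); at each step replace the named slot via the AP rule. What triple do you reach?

start (-3,-3,-9) = (f(1,0),f(0,1),f(1,1))
replace slot 3: 2·((-3)+(-3)) − (-9) = -3 → (-3,-3,-3)

-3,-3,-3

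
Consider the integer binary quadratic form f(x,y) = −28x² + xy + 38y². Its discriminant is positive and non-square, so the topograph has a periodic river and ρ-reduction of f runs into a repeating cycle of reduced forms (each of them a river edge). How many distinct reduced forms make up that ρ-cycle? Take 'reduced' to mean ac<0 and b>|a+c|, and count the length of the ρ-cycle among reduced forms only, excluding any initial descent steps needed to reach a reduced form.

D = 4257, ⌊√D⌋ = 65
descent: ρ → (38,-1,-28)
descent: ρ → (-28,57,9)  [lands on river]
river: ρ → (9,51,-46)
river: ρ → (-46,41,14)
river: ρ → (14,43,-43)
river: ρ → (-43,43,14)
river: ρ → (14,41,-46)
river: ρ → (-46,51,9)
river: ρ → (9,57,-28)
river: ρ → (-28,55,11)
river: ρ → (11,55,-28)
ρ-cycle length = 10 (tail of 2 descent steps not counted)

10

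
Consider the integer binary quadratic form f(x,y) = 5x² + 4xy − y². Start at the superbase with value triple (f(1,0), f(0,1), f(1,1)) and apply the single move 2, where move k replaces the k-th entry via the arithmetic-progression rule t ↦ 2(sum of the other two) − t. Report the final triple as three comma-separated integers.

start (5,-1,8) = (f(1,0),f(0,1),f(1,1))
replace slot 2: 2·(5+8) − (-1) = 27 → (5,27,8)

5,27,8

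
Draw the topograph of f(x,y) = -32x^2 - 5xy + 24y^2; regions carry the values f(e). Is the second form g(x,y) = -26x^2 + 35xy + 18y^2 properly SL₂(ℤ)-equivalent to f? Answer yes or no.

D₁ = 3097, D₂ = 3097
river cycle of f (length 50): (24, 53, -3), (-3, 55, 6), (6, 53, -12), (-12, 43, 26), (26, 9, -29), (-29, 49, 6), (6, 47, -37), (-37, 27, 16), (16, 37, -27), (-27, 17, 26), … (40 more)
river cycle of g (length 50): (18, 37, -24), (-24, 11, 31), (31, 51, -4), (-4, 53, 18), (18, 55, -1), (-1, 55, 18), (18, 53, -4), (-4, 51, 31), (31, 11, -24), (-24, 37, 18), … (40 more)
cycles differ ⇒ inequivalent

no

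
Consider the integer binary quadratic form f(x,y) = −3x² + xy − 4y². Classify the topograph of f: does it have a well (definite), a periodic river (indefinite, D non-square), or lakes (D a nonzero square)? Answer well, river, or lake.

D = b²−4ac = 1² − 4·(-3)·(-4) = -47
D < 0 ⇒ definite ⇒ every region one sign ⇒ single well

well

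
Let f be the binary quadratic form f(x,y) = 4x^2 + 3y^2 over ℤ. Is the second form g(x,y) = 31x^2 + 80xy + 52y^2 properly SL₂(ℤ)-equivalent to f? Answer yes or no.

D₁ = -48, D₂ = -48
f: flip: (4,0,3)→(3,0,4)
f: reduced (well bottom): (3,0,4) with a≤c, −a<b≤a
g: translate: b→18 (≡80 mod 62), so (31,80,52)→(31,18,3)
g: flip: (31,18,3)→(3,-18,31)
g: translate: b→0 (≡-18 mod 6), so (3,-18,31)→(3,0,4)
g: reduced (well bottom): (3,0,4) with a≤c, −a<b≤a
reduced forms (3, 0, 4) vs (3, 0, 4) ⇒ equivalent

yes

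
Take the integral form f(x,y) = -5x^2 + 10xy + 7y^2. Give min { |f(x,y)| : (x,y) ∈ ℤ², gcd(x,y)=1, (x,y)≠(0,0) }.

river: ρ → (7,4,-8)
river: ρ → (-8,12,3)
river: ρ → (3,12,-8)
river: ρ → (-8,4,7)
river: ρ → (7,10,-5)
river: ρ → (-5,10,7)
closes: descent 0, river 6
min |a| on river = 3

3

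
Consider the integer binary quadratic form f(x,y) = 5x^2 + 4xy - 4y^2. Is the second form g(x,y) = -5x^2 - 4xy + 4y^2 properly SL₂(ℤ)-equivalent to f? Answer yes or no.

D₁ = 96, D₂ = 96
river cycle of f (length 4): (-4, 4, 5), (5, 6, -3), (-3, 6, 5), (5, 4, -4)
river cycle of g (length 4): (4, 4, -5), (-5, 6, 3), (3, 6, -5), (-5, 4, 4)
cycles differ ⇒ inequivalent

no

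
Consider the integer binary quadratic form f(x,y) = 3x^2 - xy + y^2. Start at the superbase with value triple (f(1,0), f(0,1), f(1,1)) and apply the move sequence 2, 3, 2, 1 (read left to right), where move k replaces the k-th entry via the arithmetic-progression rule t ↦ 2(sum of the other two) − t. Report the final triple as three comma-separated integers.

start (3,1,3) = (f(1,0),f(0,1),f(1,1))
replace slot 2: 2·(3+3) − 1 = 11 → (3,11,3)
replace slot 3: 2·(3+11) − 3 = 25 → (3,11,25)
replace slot 2: 2·(3+25) − 11 = 45 → (3,45,25)
replace slot 1: 2·(45+25) − 3 = 137 → (137,45,25)

137,45,25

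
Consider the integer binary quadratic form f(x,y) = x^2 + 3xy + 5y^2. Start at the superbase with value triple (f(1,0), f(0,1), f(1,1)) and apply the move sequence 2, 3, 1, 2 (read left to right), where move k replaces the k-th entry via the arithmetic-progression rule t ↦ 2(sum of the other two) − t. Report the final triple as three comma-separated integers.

start (1,5,9) = (f(1,0),f(0,1),f(1,1))
replace slot 2: 2·(1+9) − 5 = 15 → (1,15,9)
replace slot 3: 2·(1+15) − 9 = 23 → (1,15,23)
replace slot 1: 2·(15+23) − 1 = 75 → (75,15,23)
replace slot 2: 2·(75+23) − 15 = 181 → (75,181,23)

75,181,23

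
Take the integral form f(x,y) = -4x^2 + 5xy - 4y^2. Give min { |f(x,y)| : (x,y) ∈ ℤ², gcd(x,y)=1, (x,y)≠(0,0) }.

translate: b→3 (≡-5 mod 8), so (4,-5,4)→(4,3,3)
flip: (4,3,3)→(3,-3,4)
translate: b→3 (≡-3 mod 6), so (3,-3,4)→(3,3,4)
reduced (well bottom): (3,3,4) with a≤c, −a<b≤a
well minimum |f| = |-3| = 3 (negative-definite)

3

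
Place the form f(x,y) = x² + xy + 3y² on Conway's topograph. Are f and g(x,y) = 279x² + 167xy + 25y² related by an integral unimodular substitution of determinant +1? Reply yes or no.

D₁ = -11, D₂ = -11
f: reduced (well bottom): (1,1,3) with a≤c, −a<b≤a
g: flip: (279,167,25)→(25,-167,279)
g: translate: b→-17 (≡-167 mod 50), so (25,-167,279)→(25,-17,3)
g: flip: (25,-17,3)→(3,17,25)
g: translate: b→-1 (≡17 mod 6), so (3,17,25)→(3,-1,1)
g: flip: (3,-1,1)→(1,1,3)
g: reduced (well bottom): (1,1,3) with a≤c, −a<b≤a
reduced forms (1, 1, 3) vs (1, 1, 3) ⇒ equivalent

yes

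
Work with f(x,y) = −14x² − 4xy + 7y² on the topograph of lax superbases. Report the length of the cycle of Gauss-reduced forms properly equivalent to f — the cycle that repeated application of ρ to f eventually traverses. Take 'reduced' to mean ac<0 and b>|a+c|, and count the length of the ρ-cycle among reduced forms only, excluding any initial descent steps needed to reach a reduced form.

D = 408, ⌊√D⌋ = 20
descent: ρ → (7,18,-3)  [lands on river]
river: ρ → (-3,18,7)
river: ρ → (7,10,-11)
river: ρ → (-11,12,6)
river: ρ → (6,12,-11)
river: ρ → (-11,10,7)
ρ-cycle length = 6 (tail of 1 descent step not counted)

6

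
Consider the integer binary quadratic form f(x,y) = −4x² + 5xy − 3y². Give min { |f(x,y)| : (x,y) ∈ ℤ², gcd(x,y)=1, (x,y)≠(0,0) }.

translate: b→3 (≡-5 mod 8), so (4,-5,3)→(4,3,2)
flip: (4,3,2)→(2,-3,4)
translate: b→1 (≡-3 mod 4), so (2,-3,4)→(2,1,3)
reduced (well bottom): (2,1,3) with a≤c, −a<b≤a
well minimum |f| = |-2| = 2 (negative-definite)

2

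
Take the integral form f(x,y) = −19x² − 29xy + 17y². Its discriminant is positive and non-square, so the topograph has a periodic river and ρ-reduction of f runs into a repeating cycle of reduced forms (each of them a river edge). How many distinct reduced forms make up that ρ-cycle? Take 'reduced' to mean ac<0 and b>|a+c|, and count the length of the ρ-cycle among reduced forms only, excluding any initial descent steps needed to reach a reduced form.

D = 2133, ⌊√D⌋ = 46
descent: ρ → (17,29,-19)  [lands on river]
river: ρ → (-19,9,27)
river: ρ → (27,45,-1)
river: ρ → (-1,45,27)
river: ρ → (27,9,-19)
river: ρ → (-19,29,17)
river: ρ → (17,39,-9)
river: ρ → (-9,33,29)
river: ρ → (29,25,-13)
river: ρ → (-13,27,27)
river: ρ → (27,27,-13)
river: ρ → (-13,25,29)
river: ρ → (29,33,-9)
river: ρ → (-9,39,17)
ρ-cycle length = 14 (tail of 1 descent step not counted)

14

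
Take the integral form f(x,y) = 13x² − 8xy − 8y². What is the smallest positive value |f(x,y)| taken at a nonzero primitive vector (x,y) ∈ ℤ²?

descent: ρ → (-8,8,13)  [lands on river]
river: ρ → (13,18,-3)
river: ρ → (-3,18,13)
river: ρ → (13,8,-8)
closes: descent 1, river 4
min |a| on river = 3

3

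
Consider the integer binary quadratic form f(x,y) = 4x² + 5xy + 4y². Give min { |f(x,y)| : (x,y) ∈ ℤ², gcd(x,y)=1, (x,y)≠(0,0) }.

translate: b→-3 (≡5 mod 8), so (4,5,4)→(4,-3,3)
flip: (4,-3,3)→(3,3,4)
reduced (well bottom): (3,3,4) with a≤c, −a<b≤a
well minimum = a = 3

3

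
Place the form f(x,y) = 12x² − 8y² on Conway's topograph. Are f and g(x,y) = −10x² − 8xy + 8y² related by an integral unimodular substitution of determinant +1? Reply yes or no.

D₁ = 384, D₂ = 384
river cycle of f (length 2): (-8, 16, 4), (4, 16, -8)
river cycle of g (length 4): (8, 8, -10), (-10, 12, 6), (6, 12, -10), (-10, 8, 8)
cycles differ ⇒ inequivalent

no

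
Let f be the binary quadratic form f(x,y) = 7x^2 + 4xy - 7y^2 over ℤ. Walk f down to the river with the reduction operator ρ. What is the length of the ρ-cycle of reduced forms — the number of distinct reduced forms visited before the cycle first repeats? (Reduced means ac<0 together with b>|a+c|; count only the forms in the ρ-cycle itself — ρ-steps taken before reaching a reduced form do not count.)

D = 212, ⌊√D⌋ = 14
river: ρ → (-7,10,4)
river: ρ → (4,14,-1)
river: ρ → (-1,14,4)
river: ρ → (4,10,-7)
river: ρ → (-7,4,7)
river: ρ → (7,10,-4)
river: ρ → (-4,14,1)
river: ρ → (1,14,-4)
river: ρ → (-4,10,7)
river: ρ → (7,4,-7)
ρ-cycle length = 10 (tail of 0 descent steps not counted)

10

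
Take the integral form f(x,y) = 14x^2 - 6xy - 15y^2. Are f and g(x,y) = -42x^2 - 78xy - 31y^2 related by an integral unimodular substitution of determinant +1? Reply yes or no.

D₁ = 876, D₂ = 876
river cycle of f (length 6): (-15, 6, 14), (14, 22, -7), (-7, 20, 17), (17, 14, -10), (-10, 26, 5), (5, 24, -15)
river cycle of g (length 6): (5, 24, -15), (-15, 6, 14), (14, 22, -7), (-7, 20, 17), (17, 14, -10), (-10, 26, 5)
cycles coincide ⇒ equivalent

yes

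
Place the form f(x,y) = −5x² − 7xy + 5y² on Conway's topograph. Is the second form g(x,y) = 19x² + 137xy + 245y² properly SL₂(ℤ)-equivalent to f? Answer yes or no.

D₁ = 149, D₂ = 149
river cycle of f (length 10): (5, 7, -5), (-5, 3, 7), (7, 11, -1), (-1, 11, 7), (7, 3, -5), (-5, 7, 5), (5, 3, -7), (-7, 11, 1), (1, 11, -7), (-7, 3, 5)
river cycle of g (length 10): (1, 11, -7), (-7, 3, 5), (5, 7, -5), (-5, 3, 7), (7, 11, -1), (-1, 11, 7), (7, 3, -5), (-5, 7, 5), (5, 3, -7), (-7, 11, 1)
cycles coincide ⇒ equivalent

yes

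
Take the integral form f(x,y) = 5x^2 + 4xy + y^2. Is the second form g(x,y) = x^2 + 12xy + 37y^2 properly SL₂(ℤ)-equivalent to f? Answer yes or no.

D₁ = -4, D₂ = -4
f: flip: (5,4,1)→(1,-4,5)
f: translate: b→0 (≡-4 mod 2), so (1,-4,5)→(1,0,1)
f: reduced (well bottom): (1,0,1) with a≤c, −a<b≤a
g: translate: b→0 (≡12 mod 2), so (1,12,37)→(1,0,1)
g: reduced (well bottom): (1,0,1) with a≤c, −a<b≤a
reduced forms (1, 0, 1) vs (1, 0, 1) ⇒ equivalent

yes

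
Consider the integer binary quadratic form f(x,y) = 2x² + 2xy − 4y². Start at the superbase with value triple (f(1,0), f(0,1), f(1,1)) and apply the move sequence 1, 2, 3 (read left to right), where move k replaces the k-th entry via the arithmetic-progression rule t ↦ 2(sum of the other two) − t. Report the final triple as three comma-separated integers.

start (2,-4,0) = (f(1,0),f(0,1),f(1,1))
replace slot 1: 2·((-4)+0) − 2 = -10 → (-10,-4,0)
replace slot 2: 2·((-10)+0) − (-4) = -16 → (-10,-16,0)
replace slot 3: 2·((-10)+(-16)) − 0 = -52 → (-10,-16,-52)

-10,-16,-52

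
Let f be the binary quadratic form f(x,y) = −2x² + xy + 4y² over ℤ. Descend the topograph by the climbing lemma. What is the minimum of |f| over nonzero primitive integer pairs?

descent: ρ → (4,-1,-2)
descent: ρ → (-2,5,1)  [lands on river]
river: ρ → (1,5,-2)
river: ρ → (-2,3,3)
river: ρ → (3,3,-2)
closes: descent 2, river 4
min |a| on river = 1

1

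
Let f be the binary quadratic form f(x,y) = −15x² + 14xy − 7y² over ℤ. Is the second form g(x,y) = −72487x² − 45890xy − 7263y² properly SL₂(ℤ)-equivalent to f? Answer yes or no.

D₁ = -224, D₂ = -224
f is negative-definite; reduce −f:
−f: flip: (15,-14,7)→(7,14,15)
−f: translate: b→0 (≡14 mod 14), so (7,14,15)→(7,0,8)
−f: reduced (well bottom): (7,0,8) with a≤c, −a<b≤a
flip sign back: reduced form of f is (-7,0,-8)
g is negative-definite; reduce −g:
−g: flip: (72487,45890,7263)→(7263,-45890,72487)
−g: translate: b→-2312 (≡-45890 mod 14526), so (7263,-45890,72487)→(7263,-2312,184)
−g: flip: (7263,-2312,184)→(184,2312,7263)
−g: translate: b→104 (≡2312 mod 368), so (184,2312,7263)→(184,104,15)
−g: flip: (184,104,15)→(15,-104,184)
−g: translate: b→-14 (≡-104 mod 30), so (15,-104,184)→(15,-14,7)
−g: flip: (15,-14,7)→(7,14,15)
−g: translate: b→0 (≡14 mod 14), so (7,14,15)→(7,0,8)
−g: reduced (well bottom): (7,0,8) with a≤c, −a<b≤a
flip sign back: reduced form of g is (-7,0,-8)
reduced forms (-7, 0, -8) vs (-7, 0, -8) ⇒ equivalent

yes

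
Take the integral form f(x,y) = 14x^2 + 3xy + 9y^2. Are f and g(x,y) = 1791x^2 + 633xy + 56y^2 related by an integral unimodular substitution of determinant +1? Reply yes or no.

D₁ = -495, D₂ = -495
f: flip: (14,3,9)→(9,-3,14)
f: reduced (well bottom): (9,-3,14) with a≤c, −a<b≤a
g: flip: (1791,633,56)→(56,-633,1791)
g: translate: b→39 (≡-633 mod 112), so (56,-633,1791)→(56,39,9)
g: flip: (56,39,9)→(9,-39,56)
g: translate: b→-3 (≡-39 mod 18), so (9,-39,56)→(9,-3,14)
g: reduced (well bottom): (9,-3,14) with a≤c, −a<b≤a
reduced forms (9, -3, 14) vs (9, -3, 14) ⇒ equivalent

yes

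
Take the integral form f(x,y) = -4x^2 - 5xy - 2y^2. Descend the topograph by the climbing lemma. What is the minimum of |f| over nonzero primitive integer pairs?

translate: b→-3 (≡5 mod 8), so (4,5,2)→(4,-3,1)
flip: (4,-3,1)→(1,3,4)
translate: b→1 (≡3 mod 2), so (1,3,4)→(1,1,2)
reduced (well bottom): (1,1,2) with a≤c, −a<b≤a
well minimum |f| = |-1| = 1 (negative-definite)

1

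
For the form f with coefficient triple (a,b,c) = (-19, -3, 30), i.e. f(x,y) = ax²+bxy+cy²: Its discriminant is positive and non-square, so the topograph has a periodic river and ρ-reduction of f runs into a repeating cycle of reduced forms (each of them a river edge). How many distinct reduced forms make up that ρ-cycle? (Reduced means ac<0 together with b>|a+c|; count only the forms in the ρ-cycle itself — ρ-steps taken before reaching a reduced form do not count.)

D = 2289, ⌊√D⌋ = 47
descent: ρ → (30,3,-19)
descent: ρ → (-19,35,14)  [lands on river]
river: ρ → (14,21,-33)
river: ρ → (-33,45,2)
river: ρ → (2,47,-10)
river: ρ → (-10,33,30)
river: ρ → (30,27,-13)
river: ρ → (-13,25,32)
river: ρ → (32,39,-6)
river: ρ → (-6,45,11)
river: ρ → (11,43,-10)
river: ρ → (-10,37,23)
river: ρ → (23,9,-24)
river: ρ → (-24,39,8)
river: ρ → (8,41,-19)
ρ-cycle length = 14 (tail of 2 descent steps not counted)

14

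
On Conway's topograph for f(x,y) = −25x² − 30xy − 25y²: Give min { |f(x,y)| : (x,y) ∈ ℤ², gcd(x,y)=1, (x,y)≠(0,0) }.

translate: b→-20 (≡30 mod 50), so (25,30,25)→(25,-20,20)
flip: (25,-20,20)→(20,20,25)
reduced (well bottom): (20,20,25) with a≤c, −a<b≤a
well minimum |f| = |-20| = 20 (negative-definite)

20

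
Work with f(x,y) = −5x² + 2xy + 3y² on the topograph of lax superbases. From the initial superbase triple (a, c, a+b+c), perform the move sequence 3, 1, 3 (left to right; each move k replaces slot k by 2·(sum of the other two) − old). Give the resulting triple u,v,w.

start (-5,3,0) = (f(1,0),f(0,1),f(1,1))
replace slot 3: 2·((-5)+3) − 0 = -4 → (-5,3,-4)
replace slot 1: 2·(3+(-4)) − (-5) = 3 → (3,3,-4)
replace slot 3: 2·(3+3) − (-4) = 16 → (3,3,16)

3,3,16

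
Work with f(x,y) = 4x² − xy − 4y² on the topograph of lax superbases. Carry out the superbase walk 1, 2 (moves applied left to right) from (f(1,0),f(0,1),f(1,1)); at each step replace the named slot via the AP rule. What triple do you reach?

start (4,-4,-1) = (f(1,0),f(0,1),f(1,1))
replace slot 1: 2·((-4)+(-1)) − 4 = -14 → (-14,-4,-1)
replace slot 2: 2·((-14)+(-1)) − (-4) = -26 → (-14,-26,-1)

-14,-26,-1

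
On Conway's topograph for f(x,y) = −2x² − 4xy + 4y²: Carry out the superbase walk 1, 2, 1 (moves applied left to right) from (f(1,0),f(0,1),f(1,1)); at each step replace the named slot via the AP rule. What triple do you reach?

start (-2,4,-2) = (f(1,0),f(0,1),f(1,1))
replace slot 1: 2·(4+(-2)) − (-2) = 6 → (6,4,-2)
replace slot 2: 2·(6+(-2)) − 4 = 4 → (6,4,-2)
replace slot 1: 2·(4+(-2)) − 6 = -2 → (-2,4,-2)

-2,4,-2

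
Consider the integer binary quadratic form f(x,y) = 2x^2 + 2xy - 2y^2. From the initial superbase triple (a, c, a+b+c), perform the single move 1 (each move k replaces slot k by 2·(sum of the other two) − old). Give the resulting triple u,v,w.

start (2,-2,2) = (f(1,0),f(0,1),f(1,1))
replace slot 1: 2·((-2)+2) − 2 = -2 → (-2,-2,2)

-2,-2,2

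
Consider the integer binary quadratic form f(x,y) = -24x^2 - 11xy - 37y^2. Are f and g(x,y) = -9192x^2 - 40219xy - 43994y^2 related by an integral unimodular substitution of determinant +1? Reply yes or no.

D₁ = -3431, D₂ = -3431
f is negative-definite; reduce −f:
−f: reduced (well bottom): (24,11,37) with a≤c, −a<b≤a
flip sign back: reduced form of f is (-24,-11,-37)
g is negative-definite; reduce −g:
−g: translate: b→3451 (≡40219 mod 18384), so (9192,40219,43994)→(9192,3451,324)
−g: flip: (9192,3451,324)→(324,-3451,9192)
−g: translate: b→-211 (≡-3451 mod 648), so (324,-3451,9192)→(324,-211,37)
−g: flip: (324,-211,37)→(37,211,324)
−g: translate: b→-11 (≡211 mod 74), so (37,211,324)→(37,-11,24)
−g: flip: (37,-11,24)→(24,11,37)
−g: reduced (well bottom): (24,11,37) with a≤c, −a<b≤a
flip sign back: reduced form of g is (-24,-11,-37)
reduced forms (-24, -11, -37) vs (-24, -11, -37) ⇒ equivalent

yes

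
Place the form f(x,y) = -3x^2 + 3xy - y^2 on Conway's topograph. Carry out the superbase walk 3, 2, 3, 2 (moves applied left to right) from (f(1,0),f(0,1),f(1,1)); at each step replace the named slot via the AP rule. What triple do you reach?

start (-3,-1,-1) = (f(1,0),f(0,1),f(1,1))
replace slot 3: 2·((-3)+(-1)) − (-1) = -7 → (-3,-1,-7)
replace slot 2: 2·((-3)+(-7)) − (-1) = -19 → (-3,-19,-7)
replace slot 3: 2·((-3)+(-19)) − (-7) = -37 → (-3,-19,-37)
replace slot 2: 2·((-3)+(-37)) − (-19) = -61 → (-3,-61,-37)

-3,-61,-37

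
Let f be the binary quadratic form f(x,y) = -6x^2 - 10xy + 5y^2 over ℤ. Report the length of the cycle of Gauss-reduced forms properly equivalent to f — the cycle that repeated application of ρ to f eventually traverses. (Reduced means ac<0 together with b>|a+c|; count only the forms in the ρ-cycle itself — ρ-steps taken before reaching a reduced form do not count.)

D = 220, ⌊√D⌋ = 14
descent: ρ → (5,10,-6)  [lands on river]
river: ρ → (-6,14,1)
river: ρ → (1,14,-6)
river: ρ → (-6,10,5)
ρ-cycle length = 4 (tail of 1 descent step not counted)

4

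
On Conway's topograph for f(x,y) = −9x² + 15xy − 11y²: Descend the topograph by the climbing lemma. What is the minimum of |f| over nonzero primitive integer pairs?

translate: b→3 (≡-15 mod 18), so (9,-15,11)→(9,3,5)
flip: (9,3,5)→(5,-3,9)
reduced (well bottom): (5,-3,9) with a≤c, −a<b≤a
well minimum |f| = |-5| = 5 (negative-definite)

5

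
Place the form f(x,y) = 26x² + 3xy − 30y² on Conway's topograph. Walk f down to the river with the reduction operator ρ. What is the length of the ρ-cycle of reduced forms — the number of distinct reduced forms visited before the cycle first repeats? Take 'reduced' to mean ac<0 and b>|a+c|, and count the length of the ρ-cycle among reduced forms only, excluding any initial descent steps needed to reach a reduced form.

D = 3129, ⌊√D⌋ = 55
descent: ρ → (-30,-3,26)
descent: ρ → (26,55,-1)  [lands on river]
river: ρ → (-1,55,26)
river: ρ → (26,49,-7)
river: ρ → (-7,49,26)
ρ-cycle length = 4 (tail of 2 descent steps not counted)

4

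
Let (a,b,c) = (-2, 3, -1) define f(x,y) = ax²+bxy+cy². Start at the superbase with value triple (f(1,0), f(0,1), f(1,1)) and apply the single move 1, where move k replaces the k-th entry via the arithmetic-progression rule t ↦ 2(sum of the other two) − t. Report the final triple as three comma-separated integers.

start (-2,-1,0) = (f(1,0),f(0,1),f(1,1))
replace slot 1: 2·((-1)+0) − (-2) = 0 → (0,-1,0)

0,-1,0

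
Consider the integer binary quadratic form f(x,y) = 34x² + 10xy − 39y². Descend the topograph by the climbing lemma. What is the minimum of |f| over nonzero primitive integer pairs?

river: ρ → (-39,68,5)
river: ρ → (5,72,-11)
river: ρ → (-11,60,41)
river: ρ → (41,22,-30)
river: ρ → (-30,38,33)
river: ρ → (33,28,-35)
river: ρ → (-35,42,26)
river: ρ → (26,62,-15)
river: ρ → (-15,58,34)
river: ρ → (34,10,-39)
closes: descent 0, river 10
min |a| on river = 5

5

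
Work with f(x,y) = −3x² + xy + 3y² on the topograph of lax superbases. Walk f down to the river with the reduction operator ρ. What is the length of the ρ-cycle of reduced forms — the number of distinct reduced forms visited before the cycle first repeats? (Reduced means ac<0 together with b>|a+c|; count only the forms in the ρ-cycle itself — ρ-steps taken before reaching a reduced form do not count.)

D = 37, ⌊√D⌋ = 6
river: ρ → (3,5,-1)
river: ρ → (-1,5,3)
river: ρ → (3,1,-3)
river: ρ → (-3,5,1)
river: ρ → (1,5,-3)
river: ρ → (-3,1,3)
ρ-cycle length = 6 (tail of 0 descent steps not counted)

6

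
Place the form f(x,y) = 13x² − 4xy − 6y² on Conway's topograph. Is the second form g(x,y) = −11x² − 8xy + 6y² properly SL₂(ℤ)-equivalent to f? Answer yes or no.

D₁ = 328, D₂ = 328
river cycle of f (length 6): (-6, 16, 3), (3, 14, -11), (-11, 8, 6), (6, 16, -3), (-3, 14, 11), (11, 8, -6)
river cycle of g (length 6): (6, 8, -11), (-11, 14, 3), (3, 16, -6), (-6, 8, 11), (11, 14, -3), (-3, 16, 6)
cycles differ ⇒ inequivalent

no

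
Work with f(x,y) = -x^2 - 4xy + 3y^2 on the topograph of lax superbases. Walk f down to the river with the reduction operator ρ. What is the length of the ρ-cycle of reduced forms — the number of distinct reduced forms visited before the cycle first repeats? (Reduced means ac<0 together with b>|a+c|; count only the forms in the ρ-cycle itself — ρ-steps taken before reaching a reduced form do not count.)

D = 28, ⌊√D⌋ = 5
descent: ρ → (3,4,-1)  [lands on river]
river: ρ → (-1,4,3)
river: ρ → (3,2,-2)
river: ρ → (-2,2,3)
ρ-cycle length = 4 (tail of 1 descent step not counted)

4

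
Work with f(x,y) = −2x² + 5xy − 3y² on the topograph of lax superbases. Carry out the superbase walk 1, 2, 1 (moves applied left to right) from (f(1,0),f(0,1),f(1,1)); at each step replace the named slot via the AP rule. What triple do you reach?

start (-2,-3,0) = (f(1,0),f(0,1),f(1,1))
replace slot 1: 2·((-3)+0) − (-2) = -4 → (-4,-3,0)
replace slot 2: 2·((-4)+0) − (-3) = -5 → (-4,-5,0)
replace slot 1: 2·((-5)+0) − (-4) = -6 → (-6,-5,0)

-6,-5,0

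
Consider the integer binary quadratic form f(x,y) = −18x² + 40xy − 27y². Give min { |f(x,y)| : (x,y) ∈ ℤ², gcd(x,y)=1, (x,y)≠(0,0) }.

translate: b→-4 (≡-40 mod 36), so (18,-40,27)→(18,-4,5)
flip: (18,-4,5)→(5,4,18)
reduced (well bottom): (5,4,18) with a≤c, −a<b≤a
well minimum |f| = |-5| = 5 (negative-definite)

5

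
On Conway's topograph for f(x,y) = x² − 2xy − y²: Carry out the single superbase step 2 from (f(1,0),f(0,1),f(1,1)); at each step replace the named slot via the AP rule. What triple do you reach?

start (1,-1,-2) = (f(1,0),f(0,1),f(1,1))
replace slot 2: 2·(1+(-2)) − (-1) = -1 → (1,-1,-2)

1,-1,-2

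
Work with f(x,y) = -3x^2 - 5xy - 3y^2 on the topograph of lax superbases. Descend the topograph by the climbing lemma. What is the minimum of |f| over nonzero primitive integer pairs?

translate: b→-1 (≡5 mod 6), so (3,5,3)→(3,-1,1)
flip: (3,-1,1)→(1,1,3)
reduced (well bottom): (1,1,3) with a≤c, −a<b≤a
well minimum |f| = |-1| = 1 (negative-definite)

1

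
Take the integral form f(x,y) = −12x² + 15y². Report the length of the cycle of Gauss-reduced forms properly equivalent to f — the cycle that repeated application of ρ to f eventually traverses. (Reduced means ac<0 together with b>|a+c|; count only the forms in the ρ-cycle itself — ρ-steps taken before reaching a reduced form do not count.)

D = 720, ⌊√D⌋ = 26
descent: ρ → (15,0,-12)
descent: ρ → (-12,24,3)  [lands on river]
river: ρ → (3,24,-12)
ρ-cycle length = 2 (tail of 2 descent steps not counted)

2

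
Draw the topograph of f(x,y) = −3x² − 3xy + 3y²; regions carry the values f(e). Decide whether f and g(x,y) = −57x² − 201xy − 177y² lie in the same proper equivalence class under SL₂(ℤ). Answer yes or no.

D₁ = 45, D₂ = 45
river cycle of f (length 2): (3, 3, -3), (-3, 3, 3)
river cycle of g (length 2): (-3, 3, 3), (3, 3, -3)
cycles coincide ⇒ equivalent

yes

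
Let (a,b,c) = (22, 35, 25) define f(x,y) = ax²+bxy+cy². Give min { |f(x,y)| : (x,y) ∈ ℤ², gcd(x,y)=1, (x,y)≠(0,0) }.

translate: b→-9 (≡35 mod 44), so (22,35,25)→(22,-9,12)
flip: (22,-9,12)→(12,9,22)
reduced (well bottom): (12,9,22) with a≤c, −a<b≤a
well minimum = a = 12

12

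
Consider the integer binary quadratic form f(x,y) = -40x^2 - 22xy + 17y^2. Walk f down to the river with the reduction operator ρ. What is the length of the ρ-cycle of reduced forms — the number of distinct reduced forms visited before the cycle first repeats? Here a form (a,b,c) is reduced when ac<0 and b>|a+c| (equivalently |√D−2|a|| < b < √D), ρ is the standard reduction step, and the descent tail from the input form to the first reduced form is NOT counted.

D = 3204, ⌊√D⌋ = 56
descent: ρ → (17,56,-1)  [lands on river]
river: ρ → (-1,56,17)
river: ρ → (17,46,-16)
river: ρ → (-16,50,11)
river: ρ → (11,38,-40)
river: ρ → (-40,42,9)
river: ρ → (9,48,-25)
river: ρ → (-25,52,5)
river: ρ → (5,48,-45)
river: ρ → (-45,42,8)
river: ρ → (8,54,-9)
river: ρ → (-9,54,8)
river: ρ → (8,42,-45)
river: ρ → (-45,48,5)
river: ρ → (5,52,-25)
river: ρ → (-25,48,9)
river: ρ → (9,42,-40)
river: ρ → (-40,38,11)
river: ρ → (11,50,-16)
river: ρ → (-16,46,17)
ρ-cycle length = 20 (tail of 1 descent step not counted)

20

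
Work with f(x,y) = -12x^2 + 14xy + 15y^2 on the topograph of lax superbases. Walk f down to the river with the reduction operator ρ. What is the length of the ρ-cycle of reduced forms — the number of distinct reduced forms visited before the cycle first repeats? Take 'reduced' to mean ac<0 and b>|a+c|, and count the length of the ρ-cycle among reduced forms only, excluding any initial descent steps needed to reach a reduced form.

D = 916, ⌊√D⌋ = 30
river: ρ → (15,16,-11)
river: ρ → (-11,28,3)
river: ρ → (3,26,-20)
river: ρ → (-20,14,9)
river: ρ → (9,22,-12)
river: ρ → (-12,26,5)
river: ρ → (5,24,-17)
river: ρ → (-17,10,12)
river: ρ → (12,14,-15)
river: ρ → (-15,16,11)
river: ρ → (11,28,-3)
river: ρ → (-3,26,20)
river: ρ → (20,14,-9)
river: ρ → (-9,22,12)
river: ρ → (12,26,-5)
river: ρ → (-5,24,17)
river: ρ → (17,10,-12)
river: ρ → (-12,14,15)
ρ-cycle length = 18 (tail of 0 descent steps not counted)

18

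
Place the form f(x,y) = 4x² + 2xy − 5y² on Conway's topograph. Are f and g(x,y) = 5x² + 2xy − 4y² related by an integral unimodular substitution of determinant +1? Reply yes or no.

D₁ = 84, D₂ = 84
river cycle of f (length 6): (-5, 8, 1), (1, 8, -5), (-5, 2, 4), (4, 6, -3), (-3, 6, 4), (4, 2, -5)
river cycle of g (length 6): (-4, 6, 3), (3, 6, -4), (-4, 2, 5), (5, 8, -1), (-1, 8, 5), (5, 2, -4)
cycles differ ⇒ inequivalent

no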